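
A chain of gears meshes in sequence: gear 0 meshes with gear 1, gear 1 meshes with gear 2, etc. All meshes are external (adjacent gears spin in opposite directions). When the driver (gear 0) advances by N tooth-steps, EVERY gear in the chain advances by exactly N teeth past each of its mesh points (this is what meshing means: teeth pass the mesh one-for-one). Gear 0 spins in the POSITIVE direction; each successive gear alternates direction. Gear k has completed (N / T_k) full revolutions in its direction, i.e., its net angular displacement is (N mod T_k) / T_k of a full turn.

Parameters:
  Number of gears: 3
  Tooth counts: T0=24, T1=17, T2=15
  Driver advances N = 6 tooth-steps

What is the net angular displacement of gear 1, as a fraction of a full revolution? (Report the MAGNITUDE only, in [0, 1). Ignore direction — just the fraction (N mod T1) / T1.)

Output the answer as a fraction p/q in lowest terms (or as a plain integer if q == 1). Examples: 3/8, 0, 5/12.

Chain of 3 gears, tooth counts: [24, 17, 15]
  gear 0: T0=24, direction=positive, advance = 6 mod 24 = 6 teeth = 6/24 turn
  gear 1: T1=17, direction=negative, advance = 6 mod 17 = 6 teeth = 6/17 turn
  gear 2: T2=15, direction=positive, advance = 6 mod 15 = 6 teeth = 6/15 turn
Gear 1: 6 mod 17 = 6
Fraction = 6 / 17 = 6/17 (gcd(6,17)=1) = 6/17

Answer: 6/17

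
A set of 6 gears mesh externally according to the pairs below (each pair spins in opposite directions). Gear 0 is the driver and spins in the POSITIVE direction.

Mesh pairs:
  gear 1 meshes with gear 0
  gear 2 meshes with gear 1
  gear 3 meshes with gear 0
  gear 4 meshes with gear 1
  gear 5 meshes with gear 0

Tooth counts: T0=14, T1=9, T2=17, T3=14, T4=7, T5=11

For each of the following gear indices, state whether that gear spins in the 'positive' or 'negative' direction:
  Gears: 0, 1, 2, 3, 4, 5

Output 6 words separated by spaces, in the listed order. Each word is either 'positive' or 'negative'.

Answer: positive negative positive negative positive negative

Derivation:
Gear 0 (driver): positive (depth 0)
  gear 1: meshes with gear 0 -> depth 1 -> negative (opposite of gear 0)
  gear 2: meshes with gear 1 -> depth 2 -> positive (opposite of gear 1)
  gear 3: meshes with gear 0 -> depth 1 -> negative (opposite of gear 0)
  gear 4: meshes with gear 1 -> depth 2 -> positive (opposite of gear 1)
  gear 5: meshes with gear 0 -> depth 1 -> negative (opposite of gear 0)
Queried indices 0, 1, 2, 3, 4, 5 -> positive, negative, positive, negative, positive, negative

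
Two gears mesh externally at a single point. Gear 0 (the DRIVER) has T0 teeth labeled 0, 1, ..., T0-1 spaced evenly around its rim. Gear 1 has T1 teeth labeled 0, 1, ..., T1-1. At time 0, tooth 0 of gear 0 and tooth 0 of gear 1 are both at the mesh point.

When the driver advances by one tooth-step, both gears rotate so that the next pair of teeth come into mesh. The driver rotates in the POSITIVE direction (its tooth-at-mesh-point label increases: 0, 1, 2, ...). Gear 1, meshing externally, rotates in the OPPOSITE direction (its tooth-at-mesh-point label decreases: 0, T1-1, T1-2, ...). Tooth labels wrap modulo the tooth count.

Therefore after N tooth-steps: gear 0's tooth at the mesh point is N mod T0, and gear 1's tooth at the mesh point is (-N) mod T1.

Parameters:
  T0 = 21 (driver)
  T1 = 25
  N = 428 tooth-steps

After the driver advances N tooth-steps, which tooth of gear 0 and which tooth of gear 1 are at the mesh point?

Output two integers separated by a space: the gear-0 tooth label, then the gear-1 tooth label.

Answer: 8 22

Derivation:
Gear 0 (driver, T0=21): tooth at mesh = N mod T0
  428 = 20 * 21 + 8, so 428 mod 21 = 8
  gear 0 tooth = 8
Gear 1 (driven, T1=25): tooth at mesh = (-N) mod T1
  428 = 17 * 25 + 3, so 428 mod 25 = 3
  (-428) mod 25 = (-3) mod 25 = 25 - 3 = 22
Mesh after 428 steps: gear-0 tooth 8 meets gear-1 tooth 22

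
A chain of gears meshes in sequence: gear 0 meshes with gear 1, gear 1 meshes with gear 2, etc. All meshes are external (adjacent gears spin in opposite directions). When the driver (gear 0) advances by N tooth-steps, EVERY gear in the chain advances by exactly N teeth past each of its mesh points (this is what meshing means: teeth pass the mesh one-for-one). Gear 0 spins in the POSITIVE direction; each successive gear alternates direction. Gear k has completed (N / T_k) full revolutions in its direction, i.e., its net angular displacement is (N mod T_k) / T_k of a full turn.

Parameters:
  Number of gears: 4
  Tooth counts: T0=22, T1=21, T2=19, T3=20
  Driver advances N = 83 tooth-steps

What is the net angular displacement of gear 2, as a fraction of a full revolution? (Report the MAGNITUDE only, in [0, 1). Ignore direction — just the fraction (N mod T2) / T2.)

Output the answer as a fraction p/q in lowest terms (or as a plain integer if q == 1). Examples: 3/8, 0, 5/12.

Answer: 7/19

Derivation:
Chain of 4 gears, tooth counts: [22, 21, 19, 20]
  gear 0: T0=22, direction=positive, advance = 83 mod 22 = 17 teeth = 17/22 turn
  gear 1: T1=21, direction=negative, advance = 83 mod 21 = 20 teeth = 20/21 turn
  gear 2: T2=19, direction=positive, advance = 83 mod 19 = 7 teeth = 7/19 turn
  gear 3: T3=20, direction=negative, advance = 83 mod 20 = 3 teeth = 3/20 turn
Gear 2: 83 mod 19 = 7
Fraction = 7 / 19 = 7/19 (gcd(7,19)=1) = 7/19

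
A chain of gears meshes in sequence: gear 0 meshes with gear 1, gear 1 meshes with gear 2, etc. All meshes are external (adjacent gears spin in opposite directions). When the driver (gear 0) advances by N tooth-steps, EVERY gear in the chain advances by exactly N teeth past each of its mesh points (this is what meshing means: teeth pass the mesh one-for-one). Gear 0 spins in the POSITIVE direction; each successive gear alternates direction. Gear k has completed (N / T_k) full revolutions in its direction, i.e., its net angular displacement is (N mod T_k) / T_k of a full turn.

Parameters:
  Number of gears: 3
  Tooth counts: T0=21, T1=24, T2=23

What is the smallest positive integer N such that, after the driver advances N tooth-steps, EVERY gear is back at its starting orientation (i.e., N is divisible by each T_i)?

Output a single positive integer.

Gear k returns to start when N is a multiple of T_k.
All gears at start simultaneously when N is a common multiple of [21, 24, 23]; the smallest such N is lcm(21, 24, 23).
Start: lcm = T0 = 21
Fold in T1=24: gcd(21, 24) = 3; lcm(21, 24) = 21 * 24 / 3 = 504 / 3 = 168
Fold in T2=23: gcd(168, 23) = 1; lcm(168, 23) = 168 * 23 / 1 = 3864 / 1 = 3864
Full cycle length = 3864

Answer: 3864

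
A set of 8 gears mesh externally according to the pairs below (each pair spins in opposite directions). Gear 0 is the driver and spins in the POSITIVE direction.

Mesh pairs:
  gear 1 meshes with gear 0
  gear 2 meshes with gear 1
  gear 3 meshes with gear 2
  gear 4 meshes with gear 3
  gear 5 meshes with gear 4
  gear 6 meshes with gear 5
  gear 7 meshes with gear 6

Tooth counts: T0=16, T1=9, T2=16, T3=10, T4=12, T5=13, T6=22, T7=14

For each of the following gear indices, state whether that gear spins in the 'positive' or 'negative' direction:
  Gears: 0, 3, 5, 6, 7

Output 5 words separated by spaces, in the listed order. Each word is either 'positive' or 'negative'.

Answer: positive negative negative positive negative

Derivation:
Gear 0 (driver): positive (depth 0)
  gear 1: meshes with gear 0 -> depth 1 -> negative (opposite of gear 0)
  gear 2: meshes with gear 1 -> depth 2 -> positive (opposite of gear 1)
  gear 3: meshes with gear 2 -> depth 3 -> negative (opposite of gear 2)
  gear 4: meshes with gear 3 -> depth 4 -> positive (opposite of gear 3)
  gear 5: meshes with gear 4 -> depth 5 -> negative (opposite of gear 4)
  gear 6: meshes with gear 5 -> depth 6 -> positive (opposite of gear 5)
  gear 7: meshes with gear 6 -> depth 7 -> negative (opposite of gear 6)
Queried indices 0, 3, 5, 6, 7 -> positive, negative, negative, positive, negative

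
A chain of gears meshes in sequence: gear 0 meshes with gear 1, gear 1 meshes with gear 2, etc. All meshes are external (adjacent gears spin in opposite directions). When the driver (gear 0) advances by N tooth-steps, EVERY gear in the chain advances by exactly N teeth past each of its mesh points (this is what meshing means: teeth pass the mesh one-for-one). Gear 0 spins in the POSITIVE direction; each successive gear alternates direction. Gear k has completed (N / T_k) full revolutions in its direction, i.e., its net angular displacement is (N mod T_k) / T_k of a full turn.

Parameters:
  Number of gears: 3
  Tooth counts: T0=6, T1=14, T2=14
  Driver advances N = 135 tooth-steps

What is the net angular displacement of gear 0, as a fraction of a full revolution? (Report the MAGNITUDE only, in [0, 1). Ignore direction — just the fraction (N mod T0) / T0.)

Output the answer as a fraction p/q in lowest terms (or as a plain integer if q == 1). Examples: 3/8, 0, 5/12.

Chain of 3 gears, tooth counts: [6, 14, 14]
  gear 0: T0=6, direction=positive, advance = 135 mod 6 = 3 teeth = 3/6 turn
  gear 1: T1=14, direction=negative, advance = 135 mod 14 = 9 teeth = 9/14 turn
  gear 2: T2=14, direction=positive, advance = 135 mod 14 = 9 teeth = 9/14 turn
Gear 0: 135 mod 6 = 3
Fraction = 3 / 6 = 1/2 (gcd(3,6)=3) = 1/2

Answer: 1/2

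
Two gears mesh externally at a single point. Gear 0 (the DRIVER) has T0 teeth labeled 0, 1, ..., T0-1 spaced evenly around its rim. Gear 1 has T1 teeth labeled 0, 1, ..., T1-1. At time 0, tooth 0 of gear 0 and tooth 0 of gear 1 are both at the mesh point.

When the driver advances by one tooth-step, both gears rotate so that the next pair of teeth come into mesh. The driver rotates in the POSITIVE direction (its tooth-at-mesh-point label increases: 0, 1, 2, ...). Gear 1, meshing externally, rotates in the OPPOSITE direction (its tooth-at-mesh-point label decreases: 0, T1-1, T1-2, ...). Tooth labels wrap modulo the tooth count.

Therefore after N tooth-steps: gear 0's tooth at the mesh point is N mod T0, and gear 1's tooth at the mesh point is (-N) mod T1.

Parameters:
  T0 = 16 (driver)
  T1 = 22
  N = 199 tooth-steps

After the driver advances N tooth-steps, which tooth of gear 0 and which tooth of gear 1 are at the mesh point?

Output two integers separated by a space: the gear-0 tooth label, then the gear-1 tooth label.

Gear 0 (driver, T0=16): tooth at mesh = N mod T0
  199 = 12 * 16 + 7, so 199 mod 16 = 7
  gear 0 tooth = 7
Gear 1 (driven, T1=22): tooth at mesh = (-N) mod T1
  199 = 9 * 22 + 1, so 199 mod 22 = 1
  (-199) mod 22 = (-1) mod 22 = 22 - 1 = 21
Mesh after 199 steps: gear-0 tooth 7 meets gear-1 tooth 21

Answer: 7 21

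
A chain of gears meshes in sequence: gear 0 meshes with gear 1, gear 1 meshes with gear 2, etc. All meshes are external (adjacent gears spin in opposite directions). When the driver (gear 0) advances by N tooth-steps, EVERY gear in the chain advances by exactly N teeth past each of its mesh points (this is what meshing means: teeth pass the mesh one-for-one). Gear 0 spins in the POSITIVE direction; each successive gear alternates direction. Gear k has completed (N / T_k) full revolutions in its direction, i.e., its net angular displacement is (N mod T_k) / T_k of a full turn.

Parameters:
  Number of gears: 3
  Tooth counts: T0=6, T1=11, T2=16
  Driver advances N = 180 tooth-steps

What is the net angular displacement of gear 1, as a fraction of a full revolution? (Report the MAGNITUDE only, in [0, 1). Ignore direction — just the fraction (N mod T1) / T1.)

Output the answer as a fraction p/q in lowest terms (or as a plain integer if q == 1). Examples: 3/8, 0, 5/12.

Chain of 3 gears, tooth counts: [6, 11, 16]
  gear 0: T0=6, direction=positive, advance = 180 mod 6 = 0 teeth = 0/6 turn
  gear 1: T1=11, direction=negative, advance = 180 mod 11 = 4 teeth = 4/11 turn
  gear 2: T2=16, direction=positive, advance = 180 mod 16 = 4 teeth = 4/16 turn
Gear 1: 180 mod 11 = 4
Fraction = 4 / 11 = 4/11 (gcd(4,11)=1) = 4/11

Answer: 4/11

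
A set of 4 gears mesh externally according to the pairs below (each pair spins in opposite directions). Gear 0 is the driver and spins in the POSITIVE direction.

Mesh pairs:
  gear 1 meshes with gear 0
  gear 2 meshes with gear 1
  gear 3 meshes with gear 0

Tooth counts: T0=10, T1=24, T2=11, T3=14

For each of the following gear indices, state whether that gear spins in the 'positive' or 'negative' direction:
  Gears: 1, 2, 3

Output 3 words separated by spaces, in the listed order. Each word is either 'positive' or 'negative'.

Answer: negative positive negative

Derivation:
Gear 0 (driver): positive (depth 0)
  gear 1: meshes with gear 0 -> depth 1 -> negative (opposite of gear 0)
  gear 2: meshes with gear 1 -> depth 2 -> positive (opposite of gear 1)
  gear 3: meshes with gear 0 -> depth 1 -> negative (opposite of gear 0)
Queried indices 1, 2, 3 -> negative, positive, negative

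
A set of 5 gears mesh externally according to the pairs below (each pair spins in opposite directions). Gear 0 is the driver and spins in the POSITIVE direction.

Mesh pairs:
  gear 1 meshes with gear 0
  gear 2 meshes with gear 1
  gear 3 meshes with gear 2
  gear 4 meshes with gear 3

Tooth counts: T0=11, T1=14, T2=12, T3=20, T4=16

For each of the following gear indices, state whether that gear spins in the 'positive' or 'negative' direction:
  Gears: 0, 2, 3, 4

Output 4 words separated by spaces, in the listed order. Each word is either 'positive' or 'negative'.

Answer: positive positive negative positive

Derivation:
Gear 0 (driver): positive (depth 0)
  gear 1: meshes with gear 0 -> depth 1 -> negative (opposite of gear 0)
  gear 2: meshes with gear 1 -> depth 2 -> positive (opposite of gear 1)
  gear 3: meshes with gear 2 -> depth 3 -> negative (opposite of gear 2)
  gear 4: meshes with gear 3 -> depth 4 -> positive (opposite of gear 3)
Queried indices 0, 2, 3, 4 -> positive, positive, negative, positive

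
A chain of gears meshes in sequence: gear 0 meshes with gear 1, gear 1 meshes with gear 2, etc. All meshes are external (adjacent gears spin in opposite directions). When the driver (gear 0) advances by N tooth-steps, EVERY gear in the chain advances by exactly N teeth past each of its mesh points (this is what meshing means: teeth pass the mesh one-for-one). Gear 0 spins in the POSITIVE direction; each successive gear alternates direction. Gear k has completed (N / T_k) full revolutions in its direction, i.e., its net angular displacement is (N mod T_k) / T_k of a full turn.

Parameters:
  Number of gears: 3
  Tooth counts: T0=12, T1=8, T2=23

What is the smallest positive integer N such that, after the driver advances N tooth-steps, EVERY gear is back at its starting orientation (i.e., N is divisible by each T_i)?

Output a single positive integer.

Answer: 552

Derivation:
Gear k returns to start when N is a multiple of T_k.
All gears at start simultaneously when N is a common multiple of [12, 8, 23]; the smallest such N is lcm(12, 8, 23).
Start: lcm = T0 = 12
Fold in T1=8: gcd(12, 8) = 4; lcm(12, 8) = 12 * 8 / 4 = 96 / 4 = 24
Fold in T2=23: gcd(24, 23) = 1; lcm(24, 23) = 24 * 23 / 1 = 552 / 1 = 552
Full cycle length = 552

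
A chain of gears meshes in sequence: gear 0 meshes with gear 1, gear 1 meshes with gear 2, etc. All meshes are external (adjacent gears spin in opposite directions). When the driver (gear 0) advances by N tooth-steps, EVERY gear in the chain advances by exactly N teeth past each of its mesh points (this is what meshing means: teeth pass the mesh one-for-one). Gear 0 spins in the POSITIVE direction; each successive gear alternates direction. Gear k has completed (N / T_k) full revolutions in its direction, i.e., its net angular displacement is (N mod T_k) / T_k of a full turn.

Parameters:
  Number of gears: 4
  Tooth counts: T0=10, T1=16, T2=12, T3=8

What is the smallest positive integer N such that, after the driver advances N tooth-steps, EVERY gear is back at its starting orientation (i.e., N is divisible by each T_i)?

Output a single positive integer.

Gear k returns to start when N is a multiple of T_k.
All gears at start simultaneously when N is a common multiple of [10, 16, 12, 8]; the smallest such N is lcm(10, 16, 12, 8).
Start: lcm = T0 = 10
Fold in T1=16: gcd(10, 16) = 2; lcm(10, 16) = 10 * 16 / 2 = 160 / 2 = 80
Fold in T2=12: gcd(80, 12) = 4; lcm(80, 12) = 80 * 12 / 4 = 960 / 4 = 240
Fold in T3=8: gcd(240, 8) = 8; lcm(240, 8) = 240 * 8 / 8 = 1920 / 8 = 240
Full cycle length = 240

Answer: 240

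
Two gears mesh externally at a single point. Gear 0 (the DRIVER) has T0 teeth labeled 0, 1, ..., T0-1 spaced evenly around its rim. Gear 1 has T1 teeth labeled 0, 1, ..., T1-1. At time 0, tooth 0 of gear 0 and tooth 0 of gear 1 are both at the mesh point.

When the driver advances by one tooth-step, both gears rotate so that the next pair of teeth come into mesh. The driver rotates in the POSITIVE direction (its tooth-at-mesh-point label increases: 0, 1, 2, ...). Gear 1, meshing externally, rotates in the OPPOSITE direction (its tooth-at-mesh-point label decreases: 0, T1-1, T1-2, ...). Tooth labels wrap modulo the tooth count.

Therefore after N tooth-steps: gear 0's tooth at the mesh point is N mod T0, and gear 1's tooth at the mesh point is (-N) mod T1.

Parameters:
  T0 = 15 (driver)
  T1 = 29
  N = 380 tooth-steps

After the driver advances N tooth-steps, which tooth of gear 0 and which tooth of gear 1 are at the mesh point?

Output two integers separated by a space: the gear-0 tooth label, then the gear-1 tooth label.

Answer: 5 26

Derivation:
Gear 0 (driver, T0=15): tooth at mesh = N mod T0
  380 = 25 * 15 + 5, so 380 mod 15 = 5
  gear 0 tooth = 5
Gear 1 (driven, T1=29): tooth at mesh = (-N) mod T1
  380 = 13 * 29 + 3, so 380 mod 29 = 3
  (-380) mod 29 = (-3) mod 29 = 29 - 3 = 26
Mesh after 380 steps: gear-0 tooth 5 meets gear-1 tooth 26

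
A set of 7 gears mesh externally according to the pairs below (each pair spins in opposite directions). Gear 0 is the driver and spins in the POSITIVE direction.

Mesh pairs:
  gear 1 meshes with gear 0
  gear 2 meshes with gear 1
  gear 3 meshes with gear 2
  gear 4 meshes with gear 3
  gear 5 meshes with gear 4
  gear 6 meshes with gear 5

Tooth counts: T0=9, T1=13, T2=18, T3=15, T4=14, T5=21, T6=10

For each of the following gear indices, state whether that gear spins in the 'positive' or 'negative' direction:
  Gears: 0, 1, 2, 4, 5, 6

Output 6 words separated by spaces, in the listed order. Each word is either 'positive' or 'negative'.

Answer: positive negative positive positive negative positive

Derivation:
Gear 0 (driver): positive (depth 0)
  gear 1: meshes with gear 0 -> depth 1 -> negative (opposite of gear 0)
  gear 2: meshes with gear 1 -> depth 2 -> positive (opposite of gear 1)
  gear 3: meshes with gear 2 -> depth 3 -> negative (opposite of gear 2)
  gear 4: meshes with gear 3 -> depth 4 -> positive (opposite of gear 3)
  gear 5: meshes with gear 4 -> depth 5 -> negative (opposite of gear 4)
  gear 6: meshes with gear 5 -> depth 6 -> positive (opposite of gear 5)
Queried indices 0, 1, 2, 4, 5, 6 -> positive, negative, positive, positive, negative, positive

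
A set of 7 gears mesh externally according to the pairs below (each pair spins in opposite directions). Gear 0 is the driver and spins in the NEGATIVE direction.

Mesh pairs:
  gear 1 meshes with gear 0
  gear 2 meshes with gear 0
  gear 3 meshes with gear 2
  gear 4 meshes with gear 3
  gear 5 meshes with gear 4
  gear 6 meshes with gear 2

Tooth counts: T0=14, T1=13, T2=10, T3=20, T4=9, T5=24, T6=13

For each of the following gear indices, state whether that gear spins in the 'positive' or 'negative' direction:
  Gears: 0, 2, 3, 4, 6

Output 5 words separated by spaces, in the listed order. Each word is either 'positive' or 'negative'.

Answer: negative positive negative positive negative

Derivation:
Gear 0 (driver): negative (depth 0)
  gear 1: meshes with gear 0 -> depth 1 -> positive (opposite of gear 0)
  gear 2: meshes with gear 0 -> depth 1 -> positive (opposite of gear 0)
  gear 3: meshes with gear 2 -> depth 2 -> negative (opposite of gear 2)
  gear 4: meshes with gear 3 -> depth 3 -> positive (opposite of gear 3)
  gear 5: meshes with gear 4 -> depth 4 -> negative (opposite of gear 4)
  gear 6: meshes with gear 2 -> depth 2 -> negative (opposite of gear 2)
Queried indices 0, 2, 3, 4, 6 -> negative, positive, negative, positive, negative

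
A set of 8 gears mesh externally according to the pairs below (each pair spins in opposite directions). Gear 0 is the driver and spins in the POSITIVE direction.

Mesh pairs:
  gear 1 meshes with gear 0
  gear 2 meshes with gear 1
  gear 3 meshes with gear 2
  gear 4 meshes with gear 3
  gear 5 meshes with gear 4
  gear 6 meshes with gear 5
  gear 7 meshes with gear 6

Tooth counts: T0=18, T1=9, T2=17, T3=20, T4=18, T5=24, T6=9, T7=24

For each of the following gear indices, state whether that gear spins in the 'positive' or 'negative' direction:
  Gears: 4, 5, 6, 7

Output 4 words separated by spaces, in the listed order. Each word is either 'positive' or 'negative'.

Answer: positive negative positive negative

Derivation:
Gear 0 (driver): positive (depth 0)
  gear 1: meshes with gear 0 -> depth 1 -> negative (opposite of gear 0)
  gear 2: meshes with gear 1 -> depth 2 -> positive (opposite of gear 1)
  gear 3: meshes with gear 2 -> depth 3 -> negative (opposite of gear 2)
  gear 4: meshes with gear 3 -> depth 4 -> positive (opposite of gear 3)
  gear 5: meshes with gear 4 -> depth 5 -> negative (opposite of gear 4)
  gear 6: meshes with gear 5 -> depth 6 -> positive (opposite of gear 5)
  gear 7: meshes with gear 6 -> depth 7 -> negative (opposite of gear 6)
Queried indices 4, 5, 6, 7 -> positive, negative, positive, negative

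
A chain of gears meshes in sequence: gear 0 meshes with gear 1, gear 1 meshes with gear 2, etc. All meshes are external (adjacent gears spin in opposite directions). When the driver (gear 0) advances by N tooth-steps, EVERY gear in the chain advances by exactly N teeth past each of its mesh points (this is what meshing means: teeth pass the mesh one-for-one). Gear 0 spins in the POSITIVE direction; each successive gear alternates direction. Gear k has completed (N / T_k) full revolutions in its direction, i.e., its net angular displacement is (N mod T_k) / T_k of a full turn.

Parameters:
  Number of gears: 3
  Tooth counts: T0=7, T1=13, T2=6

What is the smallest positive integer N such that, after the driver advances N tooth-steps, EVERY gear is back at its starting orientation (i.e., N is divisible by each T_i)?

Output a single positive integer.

Answer: 546

Derivation:
Gear k returns to start when N is a multiple of T_k.
All gears at start simultaneously when N is a common multiple of [7, 13, 6]; the smallest such N is lcm(7, 13, 6).
Start: lcm = T0 = 7
Fold in T1=13: gcd(7, 13) = 1; lcm(7, 13) = 7 * 13 / 1 = 91 / 1 = 91
Fold in T2=6: gcd(91, 6) = 1; lcm(91, 6) = 91 * 6 / 1 = 546 / 1 = 546
Full cycle length = 546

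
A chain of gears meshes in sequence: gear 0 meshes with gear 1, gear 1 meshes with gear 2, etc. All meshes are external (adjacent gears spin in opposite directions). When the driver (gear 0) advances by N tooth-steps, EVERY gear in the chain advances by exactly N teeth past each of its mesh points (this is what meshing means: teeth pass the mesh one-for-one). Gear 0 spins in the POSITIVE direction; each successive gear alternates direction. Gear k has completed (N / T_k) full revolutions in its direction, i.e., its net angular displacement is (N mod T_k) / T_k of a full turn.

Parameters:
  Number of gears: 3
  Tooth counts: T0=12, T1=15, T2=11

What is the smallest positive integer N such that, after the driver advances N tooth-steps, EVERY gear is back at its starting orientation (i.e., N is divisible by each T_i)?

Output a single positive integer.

Answer: 660

Derivation:
Gear k returns to start when N is a multiple of T_k.
All gears at start simultaneously when N is a common multiple of [12, 15, 11]; the smallest such N is lcm(12, 15, 11).
Start: lcm = T0 = 12
Fold in T1=15: gcd(12, 15) = 3; lcm(12, 15) = 12 * 15 / 3 = 180 / 3 = 60
Fold in T2=11: gcd(60, 11) = 1; lcm(60, 11) = 60 * 11 / 1 = 660 / 1 = 660
Full cycle length = 660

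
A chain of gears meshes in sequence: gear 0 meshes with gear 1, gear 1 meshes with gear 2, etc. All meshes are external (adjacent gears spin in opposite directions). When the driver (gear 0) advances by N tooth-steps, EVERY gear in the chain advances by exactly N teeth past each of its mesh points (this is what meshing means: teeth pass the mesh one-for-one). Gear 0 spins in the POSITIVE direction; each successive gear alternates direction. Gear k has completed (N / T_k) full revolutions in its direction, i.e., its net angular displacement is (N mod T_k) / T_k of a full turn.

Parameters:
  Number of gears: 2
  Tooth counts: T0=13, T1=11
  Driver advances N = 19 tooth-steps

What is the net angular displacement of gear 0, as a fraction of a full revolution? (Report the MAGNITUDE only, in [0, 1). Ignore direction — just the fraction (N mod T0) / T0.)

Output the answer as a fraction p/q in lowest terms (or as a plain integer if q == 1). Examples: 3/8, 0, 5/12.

Chain of 2 gears, tooth counts: [13, 11]
  gear 0: T0=13, direction=positive, advance = 19 mod 13 = 6 teeth = 6/13 turn
  gear 1: T1=11, direction=negative, advance = 19 mod 11 = 8 teeth = 8/11 turn
Gear 0: 19 mod 13 = 6
Fraction = 6 / 13 = 6/13 (gcd(6,13)=1) = 6/13

Answer: 6/13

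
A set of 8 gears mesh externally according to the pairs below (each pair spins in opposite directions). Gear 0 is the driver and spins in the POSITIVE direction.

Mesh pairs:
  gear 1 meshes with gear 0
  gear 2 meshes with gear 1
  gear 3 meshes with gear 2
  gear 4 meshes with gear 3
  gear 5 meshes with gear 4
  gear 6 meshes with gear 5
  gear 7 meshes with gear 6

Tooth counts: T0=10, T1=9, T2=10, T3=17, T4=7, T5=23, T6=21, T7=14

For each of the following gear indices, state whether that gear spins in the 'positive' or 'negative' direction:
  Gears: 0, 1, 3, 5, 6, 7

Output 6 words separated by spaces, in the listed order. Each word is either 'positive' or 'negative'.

Gear 0 (driver): positive (depth 0)
  gear 1: meshes with gear 0 -> depth 1 -> negative (opposite of gear 0)
  gear 2: meshes with gear 1 -> depth 2 -> positive (opposite of gear 1)
  gear 3: meshes with gear 2 -> depth 3 -> negative (opposite of gear 2)
  gear 4: meshes with gear 3 -> depth 4 -> positive (opposite of gear 3)
  gear 5: meshes with gear 4 -> depth 5 -> negative (opposite of gear 4)
  gear 6: meshes with gear 5 -> depth 6 -> positive (opposite of gear 5)
  gear 7: meshes with gear 6 -> depth 7 -> negative (opposite of gear 6)
Queried indices 0, 1, 3, 5, 6, 7 -> positive, negative, negative, negative, positive, negative

Answer: positive negative negative negative positive negative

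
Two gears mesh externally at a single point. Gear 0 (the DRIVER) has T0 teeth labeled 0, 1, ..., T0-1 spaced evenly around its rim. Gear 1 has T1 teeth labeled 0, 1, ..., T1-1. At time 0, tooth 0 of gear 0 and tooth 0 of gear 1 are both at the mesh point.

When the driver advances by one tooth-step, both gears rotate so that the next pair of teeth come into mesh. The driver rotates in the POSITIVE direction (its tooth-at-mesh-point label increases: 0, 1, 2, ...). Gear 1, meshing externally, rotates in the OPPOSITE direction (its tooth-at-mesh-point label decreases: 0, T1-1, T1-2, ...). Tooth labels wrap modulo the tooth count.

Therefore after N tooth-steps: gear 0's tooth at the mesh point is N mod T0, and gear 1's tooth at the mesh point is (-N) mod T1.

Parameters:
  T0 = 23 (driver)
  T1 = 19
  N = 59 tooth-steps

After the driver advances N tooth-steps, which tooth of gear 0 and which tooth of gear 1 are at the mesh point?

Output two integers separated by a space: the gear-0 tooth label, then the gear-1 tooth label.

Answer: 13 17

Derivation:
Gear 0 (driver, T0=23): tooth at mesh = N mod T0
  59 = 2 * 23 + 13, so 59 mod 23 = 13
  gear 0 tooth = 13
Gear 1 (driven, T1=19): tooth at mesh = (-N) mod T1
  59 = 3 * 19 + 2, so 59 mod 19 = 2
  (-59) mod 19 = (-2) mod 19 = 19 - 2 = 17
Mesh after 59 steps: gear-0 tooth 13 meets gear-1 tooth 17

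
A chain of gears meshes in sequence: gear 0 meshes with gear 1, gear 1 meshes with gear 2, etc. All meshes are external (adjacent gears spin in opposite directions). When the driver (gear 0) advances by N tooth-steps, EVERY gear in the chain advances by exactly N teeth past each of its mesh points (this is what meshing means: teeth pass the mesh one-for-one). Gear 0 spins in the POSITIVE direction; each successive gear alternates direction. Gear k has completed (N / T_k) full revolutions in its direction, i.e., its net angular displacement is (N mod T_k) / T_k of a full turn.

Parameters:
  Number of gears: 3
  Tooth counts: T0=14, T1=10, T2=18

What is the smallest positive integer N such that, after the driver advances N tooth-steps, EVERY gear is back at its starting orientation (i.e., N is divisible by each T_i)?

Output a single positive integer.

Gear k returns to start when N is a multiple of T_k.
All gears at start simultaneously when N is a common multiple of [14, 10, 18]; the smallest such N is lcm(14, 10, 18).
Start: lcm = T0 = 14
Fold in T1=10: gcd(14, 10) = 2; lcm(14, 10) = 14 * 10 / 2 = 140 / 2 = 70
Fold in T2=18: gcd(70, 18) = 2; lcm(70, 18) = 70 * 18 / 2 = 1260 / 2 = 630
Full cycle length = 630

Answer: 630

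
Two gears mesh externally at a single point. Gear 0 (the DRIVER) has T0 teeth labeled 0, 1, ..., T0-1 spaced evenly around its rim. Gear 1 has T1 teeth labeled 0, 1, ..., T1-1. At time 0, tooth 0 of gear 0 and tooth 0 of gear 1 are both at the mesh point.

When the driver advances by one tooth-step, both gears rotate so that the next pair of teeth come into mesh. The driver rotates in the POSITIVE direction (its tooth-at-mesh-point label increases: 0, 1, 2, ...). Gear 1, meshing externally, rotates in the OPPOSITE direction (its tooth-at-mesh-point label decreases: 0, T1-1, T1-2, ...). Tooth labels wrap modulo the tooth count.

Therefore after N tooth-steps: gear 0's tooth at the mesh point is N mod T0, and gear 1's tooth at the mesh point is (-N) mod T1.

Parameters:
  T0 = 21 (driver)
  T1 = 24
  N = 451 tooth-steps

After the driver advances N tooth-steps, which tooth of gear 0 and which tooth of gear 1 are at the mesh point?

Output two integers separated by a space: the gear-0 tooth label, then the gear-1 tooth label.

Gear 0 (driver, T0=21): tooth at mesh = N mod T0
  451 = 21 * 21 + 10, so 451 mod 21 = 10
  gear 0 tooth = 10
Gear 1 (driven, T1=24): tooth at mesh = (-N) mod T1
  451 = 18 * 24 + 19, so 451 mod 24 = 19
  (-451) mod 24 = (-19) mod 24 = 24 - 19 = 5
Mesh after 451 steps: gear-0 tooth 10 meets gear-1 tooth 5

Answer: 10 5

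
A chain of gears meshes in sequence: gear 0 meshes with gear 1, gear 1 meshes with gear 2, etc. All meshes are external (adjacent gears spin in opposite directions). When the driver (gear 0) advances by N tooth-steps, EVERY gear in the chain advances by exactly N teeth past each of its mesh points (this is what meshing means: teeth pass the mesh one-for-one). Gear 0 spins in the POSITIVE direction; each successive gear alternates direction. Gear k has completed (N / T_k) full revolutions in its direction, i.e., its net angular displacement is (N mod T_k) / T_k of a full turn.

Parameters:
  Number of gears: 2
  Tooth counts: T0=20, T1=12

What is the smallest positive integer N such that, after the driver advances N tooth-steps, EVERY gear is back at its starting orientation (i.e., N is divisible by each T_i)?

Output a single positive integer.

Answer: 60

Derivation:
Gear k returns to start when N is a multiple of T_k.
All gears at start simultaneously when N is a common multiple of [20, 12]; the smallest such N is lcm(20, 12).
Start: lcm = T0 = 20
Fold in T1=12: gcd(20, 12) = 4; lcm(20, 12) = 20 * 12 / 4 = 240 / 4 = 60
Full cycle length = 60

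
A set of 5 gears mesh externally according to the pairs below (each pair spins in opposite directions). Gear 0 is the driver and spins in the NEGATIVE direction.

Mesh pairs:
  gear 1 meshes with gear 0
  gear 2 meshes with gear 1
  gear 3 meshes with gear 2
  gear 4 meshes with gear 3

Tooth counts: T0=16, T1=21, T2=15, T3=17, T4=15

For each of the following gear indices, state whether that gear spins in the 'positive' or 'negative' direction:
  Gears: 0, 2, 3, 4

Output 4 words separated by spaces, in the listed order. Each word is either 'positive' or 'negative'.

Gear 0 (driver): negative (depth 0)
  gear 1: meshes with gear 0 -> depth 1 -> positive (opposite of gear 0)
  gear 2: meshes with gear 1 -> depth 2 -> negative (opposite of gear 1)
  gear 3: meshes with gear 2 -> depth 3 -> positive (opposite of gear 2)
  gear 4: meshes with gear 3 -> depth 4 -> negative (opposite of gear 3)
Queried indices 0, 2, 3, 4 -> negative, negative, positive, negative

Answer: negative negative positive negative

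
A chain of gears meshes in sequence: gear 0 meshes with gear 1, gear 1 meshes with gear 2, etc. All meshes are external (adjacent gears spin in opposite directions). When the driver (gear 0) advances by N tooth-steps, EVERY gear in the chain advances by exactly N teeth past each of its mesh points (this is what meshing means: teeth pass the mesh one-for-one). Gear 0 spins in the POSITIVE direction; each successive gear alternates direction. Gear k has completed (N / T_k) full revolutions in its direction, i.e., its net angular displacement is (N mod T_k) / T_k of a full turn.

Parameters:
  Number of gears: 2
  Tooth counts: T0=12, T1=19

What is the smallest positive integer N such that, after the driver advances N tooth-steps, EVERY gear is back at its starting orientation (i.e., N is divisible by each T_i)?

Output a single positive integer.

Answer: 228

Derivation:
Gear k returns to start when N is a multiple of T_k.
All gears at start simultaneously when N is a common multiple of [12, 19]; the smallest such N is lcm(12, 19).
Start: lcm = T0 = 12
Fold in T1=19: gcd(12, 19) = 1; lcm(12, 19) = 12 * 19 / 1 = 228 / 1 = 228
Full cycle length = 228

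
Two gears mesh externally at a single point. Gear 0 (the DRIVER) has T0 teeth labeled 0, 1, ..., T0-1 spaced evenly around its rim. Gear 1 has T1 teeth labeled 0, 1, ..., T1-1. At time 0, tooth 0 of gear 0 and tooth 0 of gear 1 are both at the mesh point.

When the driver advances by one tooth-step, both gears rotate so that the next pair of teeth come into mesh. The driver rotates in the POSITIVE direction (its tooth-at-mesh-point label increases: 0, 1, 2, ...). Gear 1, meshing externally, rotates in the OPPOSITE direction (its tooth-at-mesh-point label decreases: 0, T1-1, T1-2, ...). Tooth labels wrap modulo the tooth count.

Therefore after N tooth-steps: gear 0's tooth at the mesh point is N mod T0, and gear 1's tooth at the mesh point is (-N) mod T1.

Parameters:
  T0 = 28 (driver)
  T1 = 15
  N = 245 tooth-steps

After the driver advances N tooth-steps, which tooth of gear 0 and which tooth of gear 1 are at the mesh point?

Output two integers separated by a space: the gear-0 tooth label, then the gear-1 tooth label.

Gear 0 (driver, T0=28): tooth at mesh = N mod T0
  245 = 8 * 28 + 21, so 245 mod 28 = 21
  gear 0 tooth = 21
Gear 1 (driven, T1=15): tooth at mesh = (-N) mod T1
  245 = 16 * 15 + 5, so 245 mod 15 = 5
  (-245) mod 15 = (-5) mod 15 = 15 - 5 = 10
Mesh after 245 steps: gear-0 tooth 21 meets gear-1 tooth 10

Answer: 21 10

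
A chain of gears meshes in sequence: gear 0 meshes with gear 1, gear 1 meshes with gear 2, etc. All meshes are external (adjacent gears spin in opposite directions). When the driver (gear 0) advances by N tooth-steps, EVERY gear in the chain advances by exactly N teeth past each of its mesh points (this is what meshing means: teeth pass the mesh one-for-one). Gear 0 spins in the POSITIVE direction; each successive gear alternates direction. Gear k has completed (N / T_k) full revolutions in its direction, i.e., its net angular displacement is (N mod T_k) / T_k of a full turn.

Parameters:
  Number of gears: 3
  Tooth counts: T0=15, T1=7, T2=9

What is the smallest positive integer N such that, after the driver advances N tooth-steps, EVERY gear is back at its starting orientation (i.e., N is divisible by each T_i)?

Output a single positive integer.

Answer: 315

Derivation:
Gear k returns to start when N is a multiple of T_k.
All gears at start simultaneously when N is a common multiple of [15, 7, 9]; the smallest such N is lcm(15, 7, 9).
Start: lcm = T0 = 15
Fold in T1=7: gcd(15, 7) = 1; lcm(15, 7) = 15 * 7 / 1 = 105 / 1 = 105
Fold in T2=9: gcd(105, 9) = 3; lcm(105, 9) = 105 * 9 / 3 = 945 / 3 = 315
Full cycle length = 315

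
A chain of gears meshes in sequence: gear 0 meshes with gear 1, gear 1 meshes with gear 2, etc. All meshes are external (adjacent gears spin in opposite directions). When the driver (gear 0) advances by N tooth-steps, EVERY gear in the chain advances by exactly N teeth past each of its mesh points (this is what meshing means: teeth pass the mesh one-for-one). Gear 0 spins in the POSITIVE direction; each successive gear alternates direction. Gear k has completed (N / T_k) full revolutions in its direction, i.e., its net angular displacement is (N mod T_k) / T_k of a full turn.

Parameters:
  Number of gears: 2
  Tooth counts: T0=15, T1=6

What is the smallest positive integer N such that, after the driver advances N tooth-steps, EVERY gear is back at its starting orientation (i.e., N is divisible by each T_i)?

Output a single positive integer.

Gear k returns to start when N is a multiple of T_k.
All gears at start simultaneously when N is a common multiple of [15, 6]; the smallest such N is lcm(15, 6).
Start: lcm = T0 = 15
Fold in T1=6: gcd(15, 6) = 3; lcm(15, 6) = 15 * 6 / 3 = 90 / 3 = 30
Full cycle length = 30

Answer: 30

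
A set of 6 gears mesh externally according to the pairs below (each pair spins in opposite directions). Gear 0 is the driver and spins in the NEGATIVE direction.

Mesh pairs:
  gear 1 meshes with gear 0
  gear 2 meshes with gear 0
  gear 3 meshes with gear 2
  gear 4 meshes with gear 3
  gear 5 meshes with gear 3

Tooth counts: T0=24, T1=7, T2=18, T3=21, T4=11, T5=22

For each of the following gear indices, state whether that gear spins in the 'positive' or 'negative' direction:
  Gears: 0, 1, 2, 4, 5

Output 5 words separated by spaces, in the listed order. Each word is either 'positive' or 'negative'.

Gear 0 (driver): negative (depth 0)
  gear 1: meshes with gear 0 -> depth 1 -> positive (opposite of gear 0)
  gear 2: meshes with gear 0 -> depth 1 -> positive (opposite of gear 0)
  gear 3: meshes with gear 2 -> depth 2 -> negative (opposite of gear 2)
  gear 4: meshes with gear 3 -> depth 3 -> positive (opposite of gear 3)
  gear 5: meshes with gear 3 -> depth 3 -> positive (opposite of gear 3)
Queried indices 0, 1, 2, 4, 5 -> negative, positive, positive, positive, positive

Answer: negative positive positive positive positive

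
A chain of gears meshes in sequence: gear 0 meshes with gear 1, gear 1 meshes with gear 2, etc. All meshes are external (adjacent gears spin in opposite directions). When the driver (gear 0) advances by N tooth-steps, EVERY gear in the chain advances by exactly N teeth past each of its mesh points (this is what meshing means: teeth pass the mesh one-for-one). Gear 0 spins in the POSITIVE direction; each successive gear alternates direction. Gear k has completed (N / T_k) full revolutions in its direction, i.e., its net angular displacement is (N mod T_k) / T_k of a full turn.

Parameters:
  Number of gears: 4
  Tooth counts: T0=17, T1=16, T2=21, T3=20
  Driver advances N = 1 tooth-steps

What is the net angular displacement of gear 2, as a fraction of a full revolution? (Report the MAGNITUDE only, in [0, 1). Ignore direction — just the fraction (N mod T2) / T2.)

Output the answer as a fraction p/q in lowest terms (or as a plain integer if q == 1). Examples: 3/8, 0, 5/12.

Chain of 4 gears, tooth counts: [17, 16, 21, 20]
  gear 0: T0=17, direction=positive, advance = 1 mod 17 = 1 teeth = 1/17 turn
  gear 1: T1=16, direction=negative, advance = 1 mod 16 = 1 teeth = 1/16 turn
  gear 2: T2=21, direction=positive, advance = 1 mod 21 = 1 teeth = 1/21 turn
  gear 3: T3=20, direction=negative, advance = 1 mod 20 = 1 teeth = 1/20 turn
Gear 2: 1 mod 21 = 1
Fraction = 1 / 21 = 1/21 (gcd(1,21)=1) = 1/21

Answer: 1/21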